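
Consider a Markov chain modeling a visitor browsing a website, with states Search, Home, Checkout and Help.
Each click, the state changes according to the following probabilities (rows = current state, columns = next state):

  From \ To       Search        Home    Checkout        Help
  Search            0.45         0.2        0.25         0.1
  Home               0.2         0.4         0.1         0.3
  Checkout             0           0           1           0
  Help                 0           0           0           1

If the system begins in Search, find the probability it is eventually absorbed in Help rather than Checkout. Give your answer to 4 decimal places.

0.4138

Let h(s) be the probability of absorption at Help starting from transient state s. Then h(Help) = 1 and h(Checkout) = 0. By first-step analysis:
h(Search) = 0.45·h(Search) + 0.2·h(Home) + 0.25·0 + 0.1·1
h(Home) = 0.2·h(Search) + 0.4·h(Home) + 0.1·0 + 0.3·1
Solving: h(Search) = 0.4138, h(Home) = 0.6379.
Starting from Search, the probability is 0.4138.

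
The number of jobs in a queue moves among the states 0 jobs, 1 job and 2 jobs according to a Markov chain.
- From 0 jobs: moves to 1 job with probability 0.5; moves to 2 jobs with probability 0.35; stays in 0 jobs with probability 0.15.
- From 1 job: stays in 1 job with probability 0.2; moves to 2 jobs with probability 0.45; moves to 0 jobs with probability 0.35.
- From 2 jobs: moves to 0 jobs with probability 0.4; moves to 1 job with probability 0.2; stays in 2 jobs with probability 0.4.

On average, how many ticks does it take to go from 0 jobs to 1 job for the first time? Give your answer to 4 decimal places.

2.5676

Let t(s) be the expected number of ticks to first reach 1 job from state s, with t(1 job) = 0. Conditioning on the first tick:
t(0 jobs) = 1 + 0.15·t(0 jobs) + 0.35·t(2 jobs)
t(2 jobs) = 1 + 0.4·t(0 jobs) + 0.4·t(2 jobs)
Solving: t(0 jobs) = 2.5676, t(2 jobs) = 3.3784.
Expected ticks from 0 jobs to 1 job: 2.5676.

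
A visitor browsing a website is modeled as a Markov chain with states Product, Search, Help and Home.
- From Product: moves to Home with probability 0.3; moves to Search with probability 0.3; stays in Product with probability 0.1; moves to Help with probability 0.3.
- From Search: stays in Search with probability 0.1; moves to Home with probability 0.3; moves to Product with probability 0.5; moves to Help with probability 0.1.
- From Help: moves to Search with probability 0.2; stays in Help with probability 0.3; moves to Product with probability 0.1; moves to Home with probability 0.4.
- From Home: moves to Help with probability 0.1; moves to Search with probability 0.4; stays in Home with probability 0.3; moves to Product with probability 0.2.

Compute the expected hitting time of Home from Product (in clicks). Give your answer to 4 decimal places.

Let t(s) be the expected number of clicks to first reach Home from state s, with t(Home) = 0. Conditioning on the first click:
t(Product) = 1 + 0.1·t(Product) + 0.3·t(Search) + 0.3·t(Help)
t(Search) = 1 + 0.5·t(Product) + 0.1·t(Search) + 0.1·t(Help)
t(Help) = 1 + 0.1·t(Product) + 0.2·t(Search) + 0.3·t(Help)
Solving: t(Product) = 3.0729, t(Search) = 3.1250, t(Help) = 2.7604.
Expected clicks from Product to Home: 3.0729.

3.0729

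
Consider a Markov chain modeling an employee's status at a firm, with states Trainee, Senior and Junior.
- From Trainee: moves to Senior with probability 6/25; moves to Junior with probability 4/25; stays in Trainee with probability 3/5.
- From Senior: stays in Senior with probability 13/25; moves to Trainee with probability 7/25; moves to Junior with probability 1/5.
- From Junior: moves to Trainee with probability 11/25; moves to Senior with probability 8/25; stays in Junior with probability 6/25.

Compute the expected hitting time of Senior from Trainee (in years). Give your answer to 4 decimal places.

Let t(s) be the expected number of years to first reach Senior from state s, with t(Senior) = 0. Conditioning on the first year:
t(Trainee) = 1 + 0.6·t(Trainee) + 0.16·t(Junior)
t(Junior) = 1 + 0.44·t(Trainee) + 0.24·t(Junior)
Solving: t(Trainee) = 3.9384, t(Junior) = 3.5959.
Expected years from Trainee to Senior: 3.9384.

3.9384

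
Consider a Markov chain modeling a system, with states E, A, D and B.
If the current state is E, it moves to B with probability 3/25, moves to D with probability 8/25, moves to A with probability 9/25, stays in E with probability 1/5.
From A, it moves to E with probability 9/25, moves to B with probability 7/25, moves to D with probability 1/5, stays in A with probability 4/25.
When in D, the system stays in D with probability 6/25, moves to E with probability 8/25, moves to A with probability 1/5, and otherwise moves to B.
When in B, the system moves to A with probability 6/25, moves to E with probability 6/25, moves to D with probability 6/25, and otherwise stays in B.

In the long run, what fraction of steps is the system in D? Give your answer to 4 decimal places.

Let the stationary distribution be π with π = πP and π_1 + π_2 + π_3 + π_4 = 1.
π_1 = 0.2·π_1 + 0.36·π_2 + 0.32·π_3 + 0.24·π_4
π_2 = 0.36·π_1 + 0.16·π_2 + 0.2·π_3 + 0.24·π_4
π_3 = 0.32·π_1 + 0.2·π_2 + 0.24·π_3 + 0.24·π_4
Solving with the normalization constraint gives π = (0.2783, 0.2438, 0.2525, 0.2254).
So the stationary probability of D is 0.2525.

0.2525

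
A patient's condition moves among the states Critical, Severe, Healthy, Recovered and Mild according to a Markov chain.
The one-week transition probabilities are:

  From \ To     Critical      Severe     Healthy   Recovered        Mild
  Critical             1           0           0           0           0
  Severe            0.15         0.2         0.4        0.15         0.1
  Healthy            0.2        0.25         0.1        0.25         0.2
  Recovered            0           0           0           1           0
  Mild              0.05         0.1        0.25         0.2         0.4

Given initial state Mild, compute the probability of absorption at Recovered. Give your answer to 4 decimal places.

Let h(s) be the probability of absorption at Recovered starting from transient state s. Then h(Recovered) = 1 and h(Critical) = 0. By first-step analysis:
h(Severe) = 0.15·0 + 0.2·h(Severe) + 0.4·h(Healthy) + 0.15·1 + 0.1·h(Mild)
h(Healthy) = 0.2·0 + 0.25·h(Severe) + 0.1·h(Healthy) + 0.25·1 + 0.2·h(Mild)
h(Mild) = 0.05·0 + 0.1·h(Severe) + 0.25·h(Healthy) + 0.2·1 + 0.4·h(Mild)
Solving: h(Severe) = 0.5628, h(Healthy) = 0.5830, h(Mild) = 0.6700.
Starting from Mild, the probability is 0.6700.

0.6700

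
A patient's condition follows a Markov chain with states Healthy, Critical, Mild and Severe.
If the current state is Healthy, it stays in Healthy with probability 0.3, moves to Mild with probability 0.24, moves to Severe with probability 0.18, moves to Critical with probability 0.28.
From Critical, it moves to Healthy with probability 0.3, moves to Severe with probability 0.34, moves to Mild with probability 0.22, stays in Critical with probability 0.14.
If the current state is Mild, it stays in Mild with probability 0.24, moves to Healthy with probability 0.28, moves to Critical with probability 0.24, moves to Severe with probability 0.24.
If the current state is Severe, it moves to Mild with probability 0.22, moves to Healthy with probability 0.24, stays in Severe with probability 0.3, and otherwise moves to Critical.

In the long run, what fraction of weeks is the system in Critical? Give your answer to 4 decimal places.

0.2284

Let the stationary distribution be π with π = πP and π_1 + π_2 + π_3 + π_4 = 1.
π_1 = 0.3·π_1 + 0.3·π_2 + 0.28·π_3 + 0.24·π_4
π_2 = 0.28·π_1 + 0.14·π_2 + 0.24·π_3 + 0.24·π_4
π_3 = 0.24·π_1 + 0.22·π_2 + 0.24·π_3 + 0.22·π_4
Solving with the normalization constraint gives π = (0.2797, 0.2284, 0.2302, 0.2618).
So the stationary probability of Critical is 0.2284.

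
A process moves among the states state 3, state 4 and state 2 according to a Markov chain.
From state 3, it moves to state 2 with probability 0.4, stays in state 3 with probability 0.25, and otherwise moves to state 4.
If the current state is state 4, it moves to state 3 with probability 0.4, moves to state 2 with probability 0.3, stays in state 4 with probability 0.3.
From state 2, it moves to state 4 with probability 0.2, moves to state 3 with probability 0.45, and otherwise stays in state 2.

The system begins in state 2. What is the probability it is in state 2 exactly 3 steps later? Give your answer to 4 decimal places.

Propagate the distribution vector 3 steps from state 2.
After 0 steps: (0.0000, 0.0000, 1.0000)
After 1 step: (0.4500, 0.2000, 0.3500)
After 2 steps: (0.3500, 0.2875, 0.3625)
After 3 steps: (0.3656, 0.2813, 0.3531)
P(in state 2 after 3 steps) = 0.3531

0.3531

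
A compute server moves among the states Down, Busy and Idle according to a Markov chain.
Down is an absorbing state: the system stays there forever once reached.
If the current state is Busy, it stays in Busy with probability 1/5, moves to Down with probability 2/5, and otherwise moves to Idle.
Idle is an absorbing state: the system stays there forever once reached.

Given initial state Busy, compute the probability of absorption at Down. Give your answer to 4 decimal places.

0.5000

Let h(s) be the probability of absorption at Down starting from transient state s. Then h(Down) = 1 and h(Idle) = 0. By first-step analysis:
h(Busy) = 0.4·1 + 0.2·h(Busy) + 0.4·0
Solving: h(Busy) = 0.5000.
Starting from Busy, the probability is 0.5000.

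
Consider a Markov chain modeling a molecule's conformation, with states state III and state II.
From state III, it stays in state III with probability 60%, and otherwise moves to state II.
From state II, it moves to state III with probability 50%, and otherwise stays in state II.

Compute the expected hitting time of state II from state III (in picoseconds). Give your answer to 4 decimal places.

Let t(s) be the expected number of picoseconds to first reach state II from state s, with t(state II) = 0. Conditioning on the first picosecond:
t(state III) = 1 + 0.6·t(state III)
Solving: t(state III) = 2.5000.
Expected picoseconds from state III to state II: 2.5000.

2.5000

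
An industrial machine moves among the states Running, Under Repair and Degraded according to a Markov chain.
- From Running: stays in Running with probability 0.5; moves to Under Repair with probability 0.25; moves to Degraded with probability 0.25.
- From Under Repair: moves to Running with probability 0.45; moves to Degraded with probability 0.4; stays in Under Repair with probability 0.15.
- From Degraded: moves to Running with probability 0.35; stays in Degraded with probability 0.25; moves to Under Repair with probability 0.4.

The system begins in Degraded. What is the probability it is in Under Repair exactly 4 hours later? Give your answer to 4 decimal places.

Propagate the distribution vector 4 hours from Degraded.
After 0 hours: (0.0000, 0.0000, 1.0000)
After 1 hour: (0.3500, 0.4000, 0.2500)
After 2 hours: (0.4425, 0.2475, 0.3100)
After 3 hours: (0.4411, 0.2718, 0.2871)
After 4 hours: (0.4433, 0.2659, 0.2908)
P(in Under Repair after 4 hours) = 0.2659

0.2659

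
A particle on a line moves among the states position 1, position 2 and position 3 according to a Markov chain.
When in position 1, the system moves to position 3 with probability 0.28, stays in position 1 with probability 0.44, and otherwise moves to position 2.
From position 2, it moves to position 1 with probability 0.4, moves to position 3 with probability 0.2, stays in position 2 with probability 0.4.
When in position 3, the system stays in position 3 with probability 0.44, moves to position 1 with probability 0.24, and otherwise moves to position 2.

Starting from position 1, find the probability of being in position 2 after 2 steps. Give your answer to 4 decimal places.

0.3248

Sum over the intermediate state after 1 step:
P = P(position 1→position 1)·P(position 1→position 2) + P(position 1→position 2)·P(position 2→position 2) + P(position 1→position 3)·P(position 3→position 2)
  = 0.44×0.28 + 0.28×0.4 + 0.28×0.32
  = 0.1232 + 0.1120 + 0.0896 = 0.3248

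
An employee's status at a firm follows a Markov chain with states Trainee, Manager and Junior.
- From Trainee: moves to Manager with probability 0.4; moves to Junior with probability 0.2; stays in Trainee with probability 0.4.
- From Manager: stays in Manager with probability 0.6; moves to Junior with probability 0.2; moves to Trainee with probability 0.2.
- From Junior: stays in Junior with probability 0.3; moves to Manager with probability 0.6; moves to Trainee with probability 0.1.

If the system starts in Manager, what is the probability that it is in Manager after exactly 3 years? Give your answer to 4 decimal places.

Propagate the distribution vector 3 years from Manager.
After 0 years: (0.0000, 1.0000, 0.0000)
After 1 year: (0.2000, 0.6000, 0.2000)
After 2 years: (0.2200, 0.5600, 0.2200)
After 3 years: (0.2220, 0.5560, 0.2220)
P(in Manager after 3 years) = 0.5560

0.5560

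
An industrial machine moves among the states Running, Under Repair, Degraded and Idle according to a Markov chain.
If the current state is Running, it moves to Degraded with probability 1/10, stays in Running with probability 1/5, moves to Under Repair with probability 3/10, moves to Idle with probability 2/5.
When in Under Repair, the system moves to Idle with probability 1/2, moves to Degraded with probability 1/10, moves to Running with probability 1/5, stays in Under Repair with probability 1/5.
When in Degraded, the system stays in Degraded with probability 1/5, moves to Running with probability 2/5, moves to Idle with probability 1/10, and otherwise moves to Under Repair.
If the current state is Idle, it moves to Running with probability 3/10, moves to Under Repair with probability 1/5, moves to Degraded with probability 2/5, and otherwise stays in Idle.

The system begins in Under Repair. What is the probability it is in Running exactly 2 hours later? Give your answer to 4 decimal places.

Propagate the distribution vector 2 hours from Under Repair.
After 0 hours: (0.0000, 1.0000, 0.0000, 0.0000)
After 1 hour: (0.2000, 0.2000, 0.1000, 0.5000)
After 2 hours: (0.2700, 0.2300, 0.2600, 0.2400)
P(in Running after 2 hours) = 0.2700

0.2700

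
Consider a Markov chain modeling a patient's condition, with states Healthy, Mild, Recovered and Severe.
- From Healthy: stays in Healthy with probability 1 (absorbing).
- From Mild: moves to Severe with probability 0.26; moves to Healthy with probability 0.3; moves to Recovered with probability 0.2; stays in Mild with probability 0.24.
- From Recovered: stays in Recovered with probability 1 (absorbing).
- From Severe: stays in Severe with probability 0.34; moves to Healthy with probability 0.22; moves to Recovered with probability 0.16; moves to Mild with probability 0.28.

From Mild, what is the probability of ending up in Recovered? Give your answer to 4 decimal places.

0.4049

Let h(s) be the probability of absorption at Recovered starting from transient state s. Then h(Recovered) = 1 and h(Healthy) = 0. By first-step analysis:
h(Mild) = 0.3·0 + 0.24·h(Mild) + 0.2·1 + 0.26·h(Severe)
h(Severe) = 0.22·0 + 0.28·h(Mild) + 0.16·1 + 0.34·h(Severe)
Solving: h(Mild) = 0.4049, h(Severe) = 0.4142.
Starting from Mild, the probability is 0.4049.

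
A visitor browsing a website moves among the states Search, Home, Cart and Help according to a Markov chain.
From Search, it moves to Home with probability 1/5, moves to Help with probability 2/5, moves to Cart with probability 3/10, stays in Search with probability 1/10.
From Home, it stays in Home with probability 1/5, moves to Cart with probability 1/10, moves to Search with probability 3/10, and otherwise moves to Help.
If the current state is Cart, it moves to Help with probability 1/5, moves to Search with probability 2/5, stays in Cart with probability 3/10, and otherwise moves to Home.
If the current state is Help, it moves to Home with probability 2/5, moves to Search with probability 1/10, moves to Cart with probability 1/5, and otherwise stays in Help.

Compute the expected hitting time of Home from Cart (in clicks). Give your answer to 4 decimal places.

Let t(s) be the expected number of clicks to first reach Home from state s, with t(Home) = 0. Conditioning on the first click:
t(Search) = 1 + 0.1·t(Search) + 0.3·t(Cart) + 0.4·t(Help)
t(Cart) = 1 + 0.4·t(Search) + 0.3·t(Cart) + 0.2·t(Help)
t(Help) = 1 + 0.1·t(Search) + 0.2·t(Cart) + 0.3·t(Help)
Solving: t(Search) = 4.2353, t(Cart) = 4.8235, t(Help) = 3.4118.
Expected clicks from Cart to Home: 4.8235.

4.8235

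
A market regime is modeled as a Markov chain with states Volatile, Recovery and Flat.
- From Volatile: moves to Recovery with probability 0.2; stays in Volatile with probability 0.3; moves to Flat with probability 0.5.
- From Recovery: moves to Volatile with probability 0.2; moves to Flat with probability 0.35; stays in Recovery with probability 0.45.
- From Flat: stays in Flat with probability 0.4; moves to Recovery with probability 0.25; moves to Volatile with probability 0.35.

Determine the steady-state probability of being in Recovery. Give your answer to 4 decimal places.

Let the stationary distribution be π with π = πP and π_1 + π_2 + π_3 = 1.
π_1 = 0.3·π_1 + 0.2·π_2 + 0.35·π_3
π_2 = 0.2·π_1 + 0.45·π_2 + 0.25·π_3
Solving with the normalization constraint gives π = (0.2913, 0.2943, 0.4144).
So the stationary probability of Recovery is 0.2943.

0.2943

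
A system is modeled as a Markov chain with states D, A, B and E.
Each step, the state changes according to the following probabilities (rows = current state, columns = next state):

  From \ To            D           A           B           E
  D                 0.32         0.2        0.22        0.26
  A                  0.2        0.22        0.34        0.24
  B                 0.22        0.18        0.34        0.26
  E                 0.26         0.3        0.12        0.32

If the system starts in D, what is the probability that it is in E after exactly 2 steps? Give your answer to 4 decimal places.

Propagate the distribution vector 2 steps from D.
After 0 steps: (1.0000, 0.0000, 0.0000, 0.0000)
After 1 step: (0.3200, 0.2000, 0.2200, 0.2600)
After 2 steps: (0.2584, 0.2256, 0.2444, 0.2716)
P(in E after 2 steps) = 0.2716

0.2716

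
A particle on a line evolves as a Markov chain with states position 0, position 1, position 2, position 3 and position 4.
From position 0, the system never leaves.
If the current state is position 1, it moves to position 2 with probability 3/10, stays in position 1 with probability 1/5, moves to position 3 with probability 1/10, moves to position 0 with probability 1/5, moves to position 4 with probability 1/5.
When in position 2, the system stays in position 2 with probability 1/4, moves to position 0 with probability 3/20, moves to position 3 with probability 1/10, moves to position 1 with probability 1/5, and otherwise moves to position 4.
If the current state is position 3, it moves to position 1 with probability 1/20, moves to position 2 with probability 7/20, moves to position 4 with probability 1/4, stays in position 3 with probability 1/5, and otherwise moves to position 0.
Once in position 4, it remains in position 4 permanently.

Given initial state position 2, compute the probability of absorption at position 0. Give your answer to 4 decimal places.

0.3657

Let h(s) be the probability of absorption at position 0 starting from transient state s. Then h(position 0) = 1 and h(position 4) = 0. By first-step analysis:
h(position 1) = 0.2·1 + 0.2·h(position 1) + 0.3·h(position 2) + 0.1·h(position 3) + 0.2·0
h(position 2) = 0.15·1 + 0.2·h(position 1) + 0.25·h(position 2) + 0.1·h(position 3) + 0.3·0
h(position 3) = 0.15·1 + 0.05·h(position 1) + 0.35·h(position 2) + 0.2·h(position 3) + 0.25·0
Solving: h(position 1) = 0.4340, h(position 2) = 0.3657, h(position 3) = 0.3746.
Starting from position 2, the probability is 0.3657.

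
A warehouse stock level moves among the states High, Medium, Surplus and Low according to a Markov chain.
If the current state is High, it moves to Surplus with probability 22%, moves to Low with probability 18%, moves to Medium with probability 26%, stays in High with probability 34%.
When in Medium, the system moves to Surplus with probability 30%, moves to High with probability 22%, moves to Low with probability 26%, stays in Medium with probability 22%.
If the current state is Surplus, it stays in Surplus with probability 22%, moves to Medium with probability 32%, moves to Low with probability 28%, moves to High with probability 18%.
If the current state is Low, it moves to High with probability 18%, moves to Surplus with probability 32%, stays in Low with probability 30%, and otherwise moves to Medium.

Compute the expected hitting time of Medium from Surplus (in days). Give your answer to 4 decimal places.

3.6300

Let t(s) be the expected number of days to first reach Medium from state s, with t(Medium) = 0. Conditioning on the first day:
t(High) = 1 + 0.34·t(High) + 0.22·t(Surplus) + 0.18·t(Low)
t(Surplus) = 1 + 0.18·t(High) + 0.22·t(Surplus) + 0.28·t(Low)
t(Low) = 1 + 0.18·t(High) + 0.32·t(Surplus) + 0.3·t(Low)
Solving: t(High) = 3.8364, t(Surplus) = 3.6300, t(Low) = 4.0745.
Expected days from Surplus to Medium: 3.6300.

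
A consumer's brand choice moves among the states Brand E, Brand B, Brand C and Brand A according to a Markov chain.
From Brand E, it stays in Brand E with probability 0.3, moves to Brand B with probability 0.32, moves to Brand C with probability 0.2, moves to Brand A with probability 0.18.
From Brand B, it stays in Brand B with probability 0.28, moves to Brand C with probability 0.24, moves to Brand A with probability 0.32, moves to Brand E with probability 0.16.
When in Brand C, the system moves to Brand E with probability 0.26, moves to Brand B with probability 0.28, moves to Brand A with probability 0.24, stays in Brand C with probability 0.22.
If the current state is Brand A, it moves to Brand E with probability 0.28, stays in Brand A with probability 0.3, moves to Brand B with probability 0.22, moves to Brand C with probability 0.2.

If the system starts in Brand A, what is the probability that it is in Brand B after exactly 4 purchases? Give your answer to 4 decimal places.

0.2742

Propagate the distribution vector 4 purchases from Brand A.
After 0 purchases: (0.0000, 0.0000, 0.0000, 1.0000)
After 1 purchase: (0.2800, 0.2200, 0.2000, 0.3000)
After 2 purchases: (0.2552, 0.2732, 0.2128, 0.2588)
After 3 purchases: (0.2481, 0.2747, 0.2152, 0.2621)
After 4 purchases: (0.2477, 0.2742, 0.2153, 0.2628)
P(in Brand B after 4 purchases) = 0.2742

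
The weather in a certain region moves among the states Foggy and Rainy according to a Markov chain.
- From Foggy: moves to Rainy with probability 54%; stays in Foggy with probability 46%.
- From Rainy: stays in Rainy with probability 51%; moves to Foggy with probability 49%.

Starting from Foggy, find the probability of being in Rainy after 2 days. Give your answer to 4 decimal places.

0.5238

Sum over the intermediate state after 1 day:
P = P(Foggy→Foggy)·P(Foggy→Rainy) + P(Foggy→Rainy)·P(Rainy→Rainy)
  = 0.46×0.54 + 0.54×0.51
  = 0.2484 + 0.2754 = 0.5238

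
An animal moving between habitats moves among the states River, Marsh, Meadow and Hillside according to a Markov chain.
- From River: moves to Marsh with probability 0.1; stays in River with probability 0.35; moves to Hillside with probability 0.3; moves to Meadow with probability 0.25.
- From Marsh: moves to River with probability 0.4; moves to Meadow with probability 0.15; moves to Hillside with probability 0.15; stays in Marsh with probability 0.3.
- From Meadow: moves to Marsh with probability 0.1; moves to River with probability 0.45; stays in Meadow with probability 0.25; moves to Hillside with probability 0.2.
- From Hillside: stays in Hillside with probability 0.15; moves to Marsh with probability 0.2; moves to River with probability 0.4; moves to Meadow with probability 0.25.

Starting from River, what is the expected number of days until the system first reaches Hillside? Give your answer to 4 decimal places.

3.8835

Let t(s) be the expected number of days to first reach Hillside from state s, with t(Hillside) = 0. Conditioning on the first day:
t(River) = 1 + 0.35·t(River) + 0.1·t(Marsh) + 0.25·t(Meadow)
t(Marsh) = 1 + 0.4·t(River) + 0.3·t(Marsh) + 0.15·t(Meadow)
t(Meadow) = 1 + 0.45·t(River) + 0.1·t(Marsh) + 0.25·t(Meadow)
Solving: t(River) = 3.8835, t(Marsh) = 4.5631, t(Meadow) = 4.2718.
Expected days from River to Hillside: 3.8835.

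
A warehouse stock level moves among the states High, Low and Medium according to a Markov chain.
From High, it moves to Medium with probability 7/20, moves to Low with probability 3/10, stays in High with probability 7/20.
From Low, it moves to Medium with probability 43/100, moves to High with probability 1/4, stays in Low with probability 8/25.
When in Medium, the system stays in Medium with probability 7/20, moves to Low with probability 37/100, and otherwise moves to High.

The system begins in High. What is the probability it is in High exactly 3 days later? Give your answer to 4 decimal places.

0.2908

Propagate the distribution vector 3 days from High.
After 0 days: (1.0000, 0.0000, 0.0000)
After 1 day: (0.3500, 0.3000, 0.3500)
After 2 days: (0.2955, 0.3305, 0.3740)
After 3 days: (0.2908, 0.3328, 0.3764)
P(in High after 3 days) = 0.2908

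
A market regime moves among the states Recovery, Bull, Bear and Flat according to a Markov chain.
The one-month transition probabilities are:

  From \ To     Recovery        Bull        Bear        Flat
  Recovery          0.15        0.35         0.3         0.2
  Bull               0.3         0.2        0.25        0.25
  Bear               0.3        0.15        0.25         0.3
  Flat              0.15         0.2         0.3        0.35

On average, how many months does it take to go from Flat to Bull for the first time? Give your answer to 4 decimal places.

Let t(s) be the expected number of months to first reach Bull from state s, with t(Bull) = 0. Conditioning on the first month:
t(Recovery) = 1 + 0.15·t(Recovery) + 0.3·t(Bear) + 0.2·t(Flat)
t(Bear) = 1 + 0.3·t(Recovery) + 0.25·t(Bear) + 0.3·t(Flat)
t(Flat) = 1 + 0.15·t(Recovery) + 0.3·t(Bear) + 0.35·t(Flat)
Solving: t(Recovery) = 3.9601, t(Bear) = 4.7809, t(Flat) = 4.6589.
Expected months from Flat to Bull: 4.6589.

4.6589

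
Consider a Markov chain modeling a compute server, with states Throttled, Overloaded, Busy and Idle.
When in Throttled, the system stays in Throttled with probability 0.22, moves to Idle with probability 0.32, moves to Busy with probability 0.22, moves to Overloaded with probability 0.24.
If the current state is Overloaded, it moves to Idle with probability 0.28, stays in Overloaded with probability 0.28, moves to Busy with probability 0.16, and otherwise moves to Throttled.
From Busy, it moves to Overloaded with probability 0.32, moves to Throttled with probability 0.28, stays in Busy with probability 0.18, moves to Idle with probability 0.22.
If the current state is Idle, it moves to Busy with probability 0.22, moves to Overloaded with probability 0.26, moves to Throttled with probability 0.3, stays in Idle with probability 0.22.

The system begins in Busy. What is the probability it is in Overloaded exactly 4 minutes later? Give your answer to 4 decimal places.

0.2718

Propagate the distribution vector 4 minutes from Busy.
After 0 minutes: (0.0000, 0.0000, 1.0000, 0.0000)
After 1 minute: (0.2800, 0.3200, 0.1800, 0.2200)
After 2 minutes: (0.2676, 0.2716, 0.1936, 0.2672)
After 3 minutes: (0.2693, 0.2717, 0.1960, 0.2631)
After 4 minutes: (0.2691, 0.2718, 0.1959, 0.2632)
P(in Overloaded after 4 minutes) = 0.2718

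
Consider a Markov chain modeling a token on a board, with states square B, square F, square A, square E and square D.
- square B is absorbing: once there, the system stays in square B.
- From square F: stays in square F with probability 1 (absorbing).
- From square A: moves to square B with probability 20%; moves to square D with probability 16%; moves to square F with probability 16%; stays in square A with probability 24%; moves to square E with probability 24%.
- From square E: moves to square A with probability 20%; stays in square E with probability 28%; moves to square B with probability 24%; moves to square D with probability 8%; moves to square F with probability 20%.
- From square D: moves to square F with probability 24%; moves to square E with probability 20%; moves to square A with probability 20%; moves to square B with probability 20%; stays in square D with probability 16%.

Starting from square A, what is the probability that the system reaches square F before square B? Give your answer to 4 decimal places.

0.4632

Let h(s) be the probability of absorption at square F starting from transient state s. Then h(square F) = 1 and h(square B) = 0. By first-step analysis:
h(square A) = 0.2·0 + 0.16·1 + 0.24·h(square A) + 0.24·h(square E) + 0.16·h(square D)
h(square E) = 0.24·0 + 0.2·1 + 0.2·h(square A) + 0.28·h(square E) + 0.08·h(square D)
h(square D) = 0.2·0 + 0.24·1 + 0.2·h(square A) + 0.2·h(square E) + 0.16·h(square D)
Solving: h(square A) = 0.4632, h(square E) = 0.4627, h(square D) = 0.5062.
Starting from square A, the probability is 0.4632.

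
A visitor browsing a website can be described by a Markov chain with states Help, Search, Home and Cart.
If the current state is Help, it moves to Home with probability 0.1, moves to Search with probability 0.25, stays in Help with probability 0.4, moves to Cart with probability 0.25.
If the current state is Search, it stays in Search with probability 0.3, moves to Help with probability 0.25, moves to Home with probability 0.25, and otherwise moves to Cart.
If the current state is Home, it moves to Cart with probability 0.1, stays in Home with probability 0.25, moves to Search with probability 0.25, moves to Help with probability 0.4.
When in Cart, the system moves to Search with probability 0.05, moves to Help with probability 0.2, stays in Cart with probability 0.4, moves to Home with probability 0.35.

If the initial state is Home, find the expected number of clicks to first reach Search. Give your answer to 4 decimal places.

4.8505

Let t(s) be the expected number of clicks to first reach Search from state s, with t(Search) = 0. Conditioning on the first click:
t(Help) = 1 + 0.4·t(Help) + 0.1·t(Home) + 0.25·t(Cart)
t(Home) = 1 + 0.4·t(Help) + 0.25·t(Home) + 0.1·t(Cart)
t(Cart) = 1 + 0.2·t(Help) + 0.35·t(Home) + 0.4·t(Cart)
Solving: t(Help) = 5.0498, t(Home) = 4.8505, t(Cart) = 6.1794.
Expected clicks from Home to Search: 4.8505.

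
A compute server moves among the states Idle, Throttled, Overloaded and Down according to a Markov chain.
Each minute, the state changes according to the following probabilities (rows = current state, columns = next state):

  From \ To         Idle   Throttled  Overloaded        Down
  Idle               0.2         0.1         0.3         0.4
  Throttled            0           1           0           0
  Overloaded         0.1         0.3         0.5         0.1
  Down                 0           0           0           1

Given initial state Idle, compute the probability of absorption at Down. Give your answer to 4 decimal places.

0.6216

Let h(s) be the probability of absorption at Down starting from transient state s. Then h(Down) = 1 and h(Throttled) = 0. By first-step analysis:
h(Idle) = 0.2·h(Idle) + 0.1·0 + 0.3·h(Overloaded) + 0.4·1
h(Overloaded) = 0.1·h(Idle) + 0.3·0 + 0.5·h(Overloaded) + 0.1·1
Solving: h(Idle) = 0.6216, h(Overloaded) = 0.3243.
Starting from Idle, the probability is 0.6216.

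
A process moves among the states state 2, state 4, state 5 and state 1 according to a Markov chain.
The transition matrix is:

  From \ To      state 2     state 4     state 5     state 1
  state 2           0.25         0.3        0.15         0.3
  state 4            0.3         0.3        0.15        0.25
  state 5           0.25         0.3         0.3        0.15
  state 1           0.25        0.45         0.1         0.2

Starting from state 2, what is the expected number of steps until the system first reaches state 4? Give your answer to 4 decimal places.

2.9621

Let t(s) be the expected number of steps to first reach state 4 from state s, with t(state 4) = 0. Conditioning on the first step:
t(state 2) = 1 + 0.25·t(state 2) + 0.15·t(state 5) + 0.3·t(state 1)
t(state 5) = 1 + 0.25·t(state 2) + 0.3·t(state 5) + 0.15·t(state 1)
t(state 1) = 1 + 0.25·t(state 2) + 0.1·t(state 5) + 0.2·t(state 1)
Solving: t(state 2) = 2.9621, t(state 5) = 3.0339, t(state 1) = 2.5549.
Expected steps from state 2 to state 4: 2.9621.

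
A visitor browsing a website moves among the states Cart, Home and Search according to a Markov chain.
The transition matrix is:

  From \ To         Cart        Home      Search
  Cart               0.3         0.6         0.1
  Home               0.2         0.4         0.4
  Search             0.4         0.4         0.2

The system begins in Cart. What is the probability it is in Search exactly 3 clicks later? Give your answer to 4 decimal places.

0.2670

Propagate the distribution vector 3 clicks from Cart.
After 0 clicks: (1.0000, 0.0000, 0.0000)
After 1 click: (0.3000, 0.6000, 0.1000)
After 2 clicks: (0.2500, 0.4600, 0.2900)
After 3 clicks: (0.2830, 0.4500, 0.2670)
P(in Search after 3 clicks) = 0.2670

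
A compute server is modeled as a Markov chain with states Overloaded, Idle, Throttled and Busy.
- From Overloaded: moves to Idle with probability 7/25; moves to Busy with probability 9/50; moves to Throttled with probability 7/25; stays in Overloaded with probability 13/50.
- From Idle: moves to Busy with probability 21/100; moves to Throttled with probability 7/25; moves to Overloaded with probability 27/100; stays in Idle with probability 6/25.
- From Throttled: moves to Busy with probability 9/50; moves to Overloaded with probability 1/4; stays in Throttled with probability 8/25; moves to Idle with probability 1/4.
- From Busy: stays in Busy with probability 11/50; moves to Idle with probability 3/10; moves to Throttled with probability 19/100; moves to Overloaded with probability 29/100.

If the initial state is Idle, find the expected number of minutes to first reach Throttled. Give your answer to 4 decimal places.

3.8219

Let t(s) be the expected number of minutes to first reach Throttled from state s, with t(Throttled) = 0. Conditioning on the first minute:
t(Overloaded) = 1 + 0.26·t(Overloaded) + 0.28·t(Idle) + 0.18·t(Busy)
t(Idle) = 1 + 0.27·t(Overloaded) + 0.24·t(Idle) + 0.21·t(Busy)
t(Busy) = 1 + 0.29·t(Overloaded) + 0.3·t(Idle) + 0.22·t(Busy)
Solving: t(Overloaded) = 3.8116, t(Idle) = 3.8219, t(Busy) = 4.1691.
Expected minutes from Idle to Throttled: 3.8219.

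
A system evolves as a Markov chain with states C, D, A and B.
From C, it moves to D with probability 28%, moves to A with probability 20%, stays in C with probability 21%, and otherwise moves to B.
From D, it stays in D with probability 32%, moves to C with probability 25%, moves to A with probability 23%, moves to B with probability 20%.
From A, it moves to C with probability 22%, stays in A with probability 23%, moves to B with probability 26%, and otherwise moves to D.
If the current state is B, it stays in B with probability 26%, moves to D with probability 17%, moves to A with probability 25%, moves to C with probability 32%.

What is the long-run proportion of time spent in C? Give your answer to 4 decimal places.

Let the stationary distribution be π with π = πP and π_1 + π_2 + π_3 + π_4 = 1.
π_1 = 0.21·π_1 + 0.25·π_2 + 0.22·π_3 + 0.32·π_4
π_2 = 0.28·π_1 + 0.32·π_2 + 0.29·π_3 + 0.17·π_4
π_3 = 0.2·π_1 + 0.23·π_2 + 0.23·π_3 + 0.25·π_4
Solving with the normalization constraint gives π = (0.2511, 0.2646, 0.2276, 0.2567).
So the stationary probability of C is 0.2511.

0.2511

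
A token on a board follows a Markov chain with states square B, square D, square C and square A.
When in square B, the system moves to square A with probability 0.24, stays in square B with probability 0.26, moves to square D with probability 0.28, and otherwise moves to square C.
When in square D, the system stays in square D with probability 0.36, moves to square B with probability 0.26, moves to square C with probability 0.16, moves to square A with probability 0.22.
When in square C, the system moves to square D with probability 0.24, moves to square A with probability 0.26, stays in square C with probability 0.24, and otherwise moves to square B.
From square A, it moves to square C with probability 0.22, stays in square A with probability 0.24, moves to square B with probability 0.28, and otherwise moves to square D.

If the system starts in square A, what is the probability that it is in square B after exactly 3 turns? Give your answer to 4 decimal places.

0.2648

Propagate the distribution vector 3 turns from square A.
After 0 turns: (0.0000, 0.0000, 0.0000, 1.0000)
After 1 turn: (0.2800, 0.2600, 0.2200, 0.2400)
After 2 turns: (0.2648, 0.2872, 0.2088, 0.2392)
After 3 turns: (0.2648, 0.2898, 0.2069, 0.2384)
P(in square B after 3 turns) = 0.2648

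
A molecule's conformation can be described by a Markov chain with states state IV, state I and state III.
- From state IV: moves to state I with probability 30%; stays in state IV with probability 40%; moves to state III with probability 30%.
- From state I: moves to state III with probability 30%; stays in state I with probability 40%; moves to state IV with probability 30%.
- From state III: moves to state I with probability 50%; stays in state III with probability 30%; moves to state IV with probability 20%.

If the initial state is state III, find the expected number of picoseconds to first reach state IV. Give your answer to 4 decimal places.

4.0741

Let t(s) be the expected number of picoseconds to first reach state IV from state s, with t(state IV) = 0. Conditioning on the first picosecond:
t(state I) = 1 + 0.4·t(state I) + 0.3·t(state III)
t(state III) = 1 + 0.5·t(state I) + 0.3·t(state III)
Solving: t(state I) = 3.7037, t(state III) = 4.0741.
Expected picoseconds from state III to state IV: 4.0741.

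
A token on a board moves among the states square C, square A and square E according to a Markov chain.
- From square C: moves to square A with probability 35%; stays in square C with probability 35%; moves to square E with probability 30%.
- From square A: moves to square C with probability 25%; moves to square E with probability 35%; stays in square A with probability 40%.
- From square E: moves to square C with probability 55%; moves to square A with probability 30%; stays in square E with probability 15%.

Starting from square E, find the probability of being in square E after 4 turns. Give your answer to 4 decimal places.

0.2766

Propagate the distribution vector 4 turns from square E.
After 0 turns: (0.0000, 0.0000, 1.0000)
After 1 turn: (0.5500, 0.3000, 0.1500)
After 2 turns: (0.3500, 0.3575, 0.2925)
After 3 turns: (0.3728, 0.3533, 0.2740)
After 4 turns: (0.3695, 0.3540, 0.2766)
P(in square E after 4 turns) = 0.2766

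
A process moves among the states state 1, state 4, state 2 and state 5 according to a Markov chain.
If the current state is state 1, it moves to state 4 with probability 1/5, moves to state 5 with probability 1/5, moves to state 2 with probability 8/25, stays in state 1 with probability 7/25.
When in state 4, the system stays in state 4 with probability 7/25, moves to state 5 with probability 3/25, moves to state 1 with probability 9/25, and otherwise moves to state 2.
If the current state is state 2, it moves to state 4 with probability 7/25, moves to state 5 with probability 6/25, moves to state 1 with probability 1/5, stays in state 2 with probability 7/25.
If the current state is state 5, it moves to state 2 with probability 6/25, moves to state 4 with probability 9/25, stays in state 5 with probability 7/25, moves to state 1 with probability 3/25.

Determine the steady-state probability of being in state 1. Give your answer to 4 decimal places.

0.2477

Let the stationary distribution be π with π = πP and π_1 + π_2 + π_3 + π_4 = 1.
π_1 = 0.28·π_1 + 0.36·π_2 + 0.2·π_3 + 0.12·π_4
π_2 = 0.2·π_1 + 0.28·π_2 + 0.28·π_3 + 0.36·π_4
π_3 = 0.32·π_1 + 0.24·π_2 + 0.28·π_3 + 0.24·π_4
Solving with the normalization constraint gives π = (0.2477, 0.2766, 0.2706, 0.2051).
So the stationary probability of state 1 is 0.2477.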